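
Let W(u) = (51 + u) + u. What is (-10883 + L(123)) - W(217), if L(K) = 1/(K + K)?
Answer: -2796527/246 ≈ -11368.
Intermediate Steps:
L(K) = 1/(2*K)
W(u) = 51 + 2*u
(-10883 + L(123)) - W(217) = (-10883 + (½)/123) - (51 + 2*217) = (-10883 + (½)*(1/123)) - (51 + 434) = (-10883 + 1/246) - 1*485 = -2677217/246 - 485 = -2796527/246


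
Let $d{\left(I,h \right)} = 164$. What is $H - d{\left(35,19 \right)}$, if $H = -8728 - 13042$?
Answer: $-21934$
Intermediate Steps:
$H = -21770$
$H - d{\left(35,19 \right)} = -21770 - 164 = -21934$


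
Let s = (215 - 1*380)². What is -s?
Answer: -27225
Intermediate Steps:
s = 27225 (s = (215 - 380)² = (-165)² = 27225)
-s = -1*27225 = -27225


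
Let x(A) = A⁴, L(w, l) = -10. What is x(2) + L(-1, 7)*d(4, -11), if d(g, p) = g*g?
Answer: -144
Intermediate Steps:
d(g, p) = g²
x(2) + L(-1, 7)*d(4, -11) = 2⁴ - 10*4² = 16 - 10*16 = 16 - 160 = -144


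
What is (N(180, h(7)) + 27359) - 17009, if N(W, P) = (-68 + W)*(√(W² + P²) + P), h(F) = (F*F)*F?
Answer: 48766 + 112*√150049 ≈ 92151.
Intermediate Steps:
h(F) = F³ (h(F) = F²*F = F³)
N(W, P) = (-68 + W)*(P + √(P² + W²)) (N(W, P) = (-68 + W)*(√(P² + W²) + P) = (-68 + W)*(P + √(P² + W²)))
(N(180, h(7)) + 27359) - 17009 = ((-68*7³ - 68*√((7³)² + 180²) + 7³*180 + 180*√((7³)² + 180²)) + 27359) - 17009 = ((-68*343 - 68*√(343² + 32400) + 343*180 + 180*√(343² + 32400)) + 27359) - 17009 = ((-23324 - 68*√(117649 + 32400) + 61740 + 180*√(117649 + 32400)) + 27359) - 17009 = ((-23324 - 68*√150049 + 61740 + 180*√150049) + 27359) - 17009 = ((38416 + 112*√150049) + 27359) - 17009 = (65775 + 112*√150049) - 17009 = 48766 + 112*√150049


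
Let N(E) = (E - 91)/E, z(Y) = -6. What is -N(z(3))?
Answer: -97/6 ≈ -16.167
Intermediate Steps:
N(E) = (-91 + E)/E
-N(z(3)) = -(-91 - 6)/(-6) = -(-1)*(-97)/6 = -1*97/6 = -97/6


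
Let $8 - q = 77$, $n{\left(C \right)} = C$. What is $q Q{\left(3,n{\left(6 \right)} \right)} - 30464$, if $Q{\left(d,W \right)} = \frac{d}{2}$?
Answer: $- \frac{61135}{2} \approx -30568.0$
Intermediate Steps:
$Q{\left(d,W \right)} = \frac{d}{2}$ ($Q{\left(d,W \right)} = d \frac{1}{2} = \frac{d}{2}$)
$q = -69$ ($q = 8 - 77 = -69$)
$q Q{\left(3,n{\left(6 \right)} \right)} - 30464 = - 69 \cdot \frac{1}{2} \cdot 3 - 30464 = \left(-69\right) \frac{3}{2} - 30464 = - \frac{207}{2} - 30464 = - \frac{61135}{2}$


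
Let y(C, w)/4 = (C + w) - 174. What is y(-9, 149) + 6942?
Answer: 6806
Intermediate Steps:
y(C, w) = -696 + 4*C + 4*w (y(C, w) = 4*((C + w) - 174) = 4*(-174 + C + w) = -696 + 4*C + 4*w)
y(-9, 149) + 6942 = (-696 + 4*(-9) + 4*149) + 6942 = (-696 - 36 + 596) + 6942 = -136 + 6942 = 6806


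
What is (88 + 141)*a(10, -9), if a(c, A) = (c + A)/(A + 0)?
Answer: -229/9 ≈ -25.444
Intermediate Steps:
a(c, A) = (A + c)/A
(88 + 141)*a(10, -9) = (88 + 141)*((-9 + 10)/(-9)) = 229*(-1/9*1) = 229*(-1/9) = -229/9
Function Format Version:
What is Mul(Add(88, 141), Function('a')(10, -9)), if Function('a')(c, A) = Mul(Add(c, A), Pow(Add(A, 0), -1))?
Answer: Rational(-229, 9) ≈ -25.444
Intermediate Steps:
Function('a')(c, A) = Mul(Pow(A, -1), Add(A, c)) (Function('a')(c, A) = Mul(Add(A, c), Pow(A, -1)) = Mul(Pow(A, -1), Add(A, c)))
Mul(Add(88, 141), Function('a')(10, -9)) = Mul(Add(88, 141), Mul(Pow(-9, -1), Add(-9, 10))) = Mul(229, Mul(Rational(-1, 9), 1)) = Mul(229, Rational(-1, 9)) = Rational(-229, 9)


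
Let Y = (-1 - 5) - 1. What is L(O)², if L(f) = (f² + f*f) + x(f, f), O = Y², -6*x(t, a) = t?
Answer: 827310169/36 ≈ 2.2981e+7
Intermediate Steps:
x(t, a) = -t/6
Y = -7 (Y = -6 - 1 = -7)
O = 49 (O = (-7)² = 49)
L(f) = 2*f² - f/6 (L(f) = (f² + f*f) - f/6 = (f² + f²) - f/6 = 2*f² - f/6)
L(O)² = ((⅙)*49*(-1 + 12*49))² = ((⅙)*49*(-1 + 588))² = ((⅙)*49*587)² = (28763/6)² = 827310169/36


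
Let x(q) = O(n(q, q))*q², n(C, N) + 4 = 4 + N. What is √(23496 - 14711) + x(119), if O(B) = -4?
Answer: -56644 + √8785 ≈ -56550.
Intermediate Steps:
n(C, N) = N (n(C, N) = -4 + (4 + N) = N)
x(q) = -4*q²
√(23496 - 14711) + x(119) = √(23496 - 14711) - 4*119² = √8785 - 4*14161 = √8785 - 56644 = -56644 + √8785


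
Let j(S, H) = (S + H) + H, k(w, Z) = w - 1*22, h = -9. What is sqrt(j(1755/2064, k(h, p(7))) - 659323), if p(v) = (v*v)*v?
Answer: 9*I*sqrt(240829885)/172 ≈ 812.02*I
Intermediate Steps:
p(v) = v**3 (p(v) = v**2*v = v**3)
k(w, Z) = -22 + w (k(w, Z) = w - 22 = -22 + w)
j(S, H) = S + 2*H (j(S, H) = (H + S) + H = S + 2*H)
sqrt(j(1755/2064, k(h, p(7))) - 659323) = sqrt((1755/2064 + 2*(-22 - 9)) - 659323) = sqrt((1755*(1/2064) + 2*(-31)) - 659323) = sqrt((585/688 - 62) - 659323) = sqrt(-42071/688 - 659323) = sqrt(-453656295/688) = 9*I*sqrt(240829885)/172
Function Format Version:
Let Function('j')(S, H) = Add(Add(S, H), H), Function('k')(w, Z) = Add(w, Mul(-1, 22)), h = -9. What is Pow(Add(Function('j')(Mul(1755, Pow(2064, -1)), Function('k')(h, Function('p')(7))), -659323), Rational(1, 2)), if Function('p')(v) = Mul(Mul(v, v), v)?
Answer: Mul(Rational(9, 172), I, Pow(240829885, Rational(1, 2))) ≈ Mul(812.02, I)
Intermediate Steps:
Function('p')(v) = Pow(v, 3) (Function('p')(v) = Mul(Pow(v, 2), v) = Pow(v, 3))
Function('k')(w, Z) = Add(-22, w) (Function('k')(w, Z) = Add(w, -22) = Add(-22, w))
Function('j')(S, H) = Add(S, Mul(2, H)) (Function('j')(S, H) = Add(Add(H, S), H) = Add(S, Mul(2, H)))
Pow(Add(Function('j')(Mul(1755, Pow(2064, -1)), Function('k')(h, Function('p')(7))), -659323), Rational(1, 2)) = Pow(Add(Add(Mul(1755, Pow(2064, -1)), Mul(2, Add(-22, -9))), -659323), Rational(1, 2)) = Pow(Add(Add(Mul(1755, Rational(1, 2064)), Mul(2, -31)), -659323), Rational(1, 2)) = Pow(Add(Add(Rational(585, 688), -62), -659323), Rational(1, 2)) = Pow(Add(Rational(-42071, 688), -659323), Rational(1, 2)) = Pow(Rational(-453656295, 688), Rational(1, 2)) = Mul(Rational(9, 172), I, Pow(240829885, Rational(1, 2)))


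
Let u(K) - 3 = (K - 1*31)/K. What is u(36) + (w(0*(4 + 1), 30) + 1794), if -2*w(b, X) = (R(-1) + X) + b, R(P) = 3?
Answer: 64103/36 ≈ 1780.6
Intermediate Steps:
w(b, X) = -3/2 - X/2 - b/2 (w(b, X) = -((3 + X) + b)/2 = -(3 + X + b)/2 = -3/2 - X/2 - b/2)
u(K) = 3 + (-31 + K)/K (u(K) = 3 + (K - 1*31)/K = 3 + (K - 31)/K = 3 + (-31 + K)/K)
u(36) + (w(0*(4 + 1), 30) + 1794) = (4 - 31/36) + ((-3/2 - ½*30 - 0*(4 + 1)) + 1794) = (4 - 31*1/36) + ((-3/2 - 15 - 0*5) + 1794) = (4 - 31/36) + ((-3/2 - 15 - ½*0) + 1794) = 113/36 + ((-3/2 - 15 + 0) + 1794) = 113/36 + (-33/2 + 1794) = 113/36 + 3555/2 = 64103/36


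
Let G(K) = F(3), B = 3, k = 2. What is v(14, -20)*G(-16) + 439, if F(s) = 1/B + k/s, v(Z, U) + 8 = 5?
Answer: 436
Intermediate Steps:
v(Z, U) = -3 (v(Z, U) = -8 + 5 = -3)
F(s) = ⅓ + 2/s (F(s) = 1/3 + 2/s = 1*(⅓) + 2/s = ⅓ + 2/s)
G(K) = 1 (G(K) = (⅓)*(6 + 3)/3 = (⅓)*(⅓)*9 = 1)
v(14, -20)*G(-16) + 439 = -3*1 + 439 = -3 + 439 = 436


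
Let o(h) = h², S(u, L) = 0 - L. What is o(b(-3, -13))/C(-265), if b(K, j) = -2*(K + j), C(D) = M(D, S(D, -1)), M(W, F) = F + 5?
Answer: 512/3 ≈ 170.67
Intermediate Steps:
S(u, L) = -L
M(W, F) = 5 + F
C(D) = 6 (C(D) = 5 - 1*(-1) = 5 + 1 = 6)
b(K, j) = -2*K - 2*j
o(b(-3, -13))/C(-265) = (-2*(-3) - 2*(-13))²/6 = (6 + 26)²*(⅙) = 32²*(⅙) = 1024*(⅙) = 512/3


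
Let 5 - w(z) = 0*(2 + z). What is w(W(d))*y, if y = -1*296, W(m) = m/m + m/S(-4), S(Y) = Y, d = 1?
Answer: -1480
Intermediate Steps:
W(m) = 1 - m/4 (W(m) = m/m + m/(-4) = 1 + m*(-1/4) = 1 - m/4)
y = -296
w(z) = 5 (w(z) = 5 - 0*(2 + z) = 5 - 1*0 = 5 + 0 = 5)
w(W(d))*y = 5*(-296) = -1480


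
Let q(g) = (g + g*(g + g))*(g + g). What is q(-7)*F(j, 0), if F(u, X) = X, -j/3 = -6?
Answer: 0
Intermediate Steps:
j = 18 (j = -3*(-6) = 18)
q(g) = 2*g*(g + 2*g²) (q(g) = (g + g*(2*g))*(2*g) = (g + 2*g²)*(2*g) = 2*g*(g + 2*g²))
q(-7)*F(j, 0) = ((-7)²*(2 + 4*(-7)))*0 = (49*(2 - 28))*0 = (49*(-26))*0 = -1274*0 = 0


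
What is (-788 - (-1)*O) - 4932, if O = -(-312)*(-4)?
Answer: -6968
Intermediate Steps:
O = -1248 (O = -24*52 = -1248)
(-788 - (-1)*O) - 4932 = (-788 - (-1)*(-1248)) - 4932 = (-788 - 1*1248) - 4932 = (-788 - 1248) - 4932 = -2036 - 4932 = -6968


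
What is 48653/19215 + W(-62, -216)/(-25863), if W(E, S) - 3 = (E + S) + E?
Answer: 421595998/165652515 ≈ 2.5451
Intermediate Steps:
W(E, S) = 3 + S + 2*E (W(E, S) = 3 + ((E + S) + E) = 3 + (S + 2*E) = 3 + S + 2*E)
48653/19215 + W(-62, -216)/(-25863) = 48653/19215 + (3 - 216 + 2*(-62))/(-25863) = 48653*(1/19215) + (3 - 216 - 124)*(-1/25863) = 48653/19215 - 337*(-1/25863) = 48653/19215 + 337/25863 = 421595998/165652515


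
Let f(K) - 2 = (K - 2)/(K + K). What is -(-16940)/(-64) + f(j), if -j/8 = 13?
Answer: -54533/208 ≈ -262.18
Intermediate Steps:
j = -104 (j = -8*13 = -104)
f(K) = 2 + (-2 + K)/(2*K) (f(K) = 2 + (K - 2)/(K + K) = 2 + (-2 + K)/((2*K)) = 2 + (-2 + K)*(1/(2*K)) = 2 + (-2 + K)/(2*K))
-(-16940)/(-64) + f(j) = -(-16940)/(-64) + (5/2 - 1/(-104)) = -(-16940)*(-1)/64 + (5/2 - 1*(-1/104)) = -110*77/32 + (5/2 + 1/104) = -4235/16 + 261/104 = -54533/208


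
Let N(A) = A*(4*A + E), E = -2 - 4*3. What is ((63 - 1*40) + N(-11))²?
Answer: 436921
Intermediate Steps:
E = -14 (E = -2 - 12 = -14)
N(A) = A*(-14 + 4*A) (N(A) = A*(4*A - 14) = A*(-14 + 4*A))
((63 - 1*40) + N(-11))² = ((63 - 1*40) + 2*(-11)*(-7 + 2*(-11)))² = ((63 - 40) + 2*(-11)*(-7 - 22))² = (23 + 2*(-11)*(-29))² = (23 + 638)² = 661² = 436921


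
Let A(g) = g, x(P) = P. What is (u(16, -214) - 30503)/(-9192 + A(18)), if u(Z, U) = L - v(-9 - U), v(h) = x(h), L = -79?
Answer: 30787/9174 ≈ 3.3559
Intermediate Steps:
v(h) = h
u(Z, U) = -70 + U (u(Z, U) = -79 - (-9 - U) = -79 + (9 + U) = -70 + U)
(u(16, -214) - 30503)/(-9192 + A(18)) = ((-70 - 214) - 30503)/(-9192 + 18) = (-284 - 30503)/(-9174) = -30787*(-1/9174) = 30787/9174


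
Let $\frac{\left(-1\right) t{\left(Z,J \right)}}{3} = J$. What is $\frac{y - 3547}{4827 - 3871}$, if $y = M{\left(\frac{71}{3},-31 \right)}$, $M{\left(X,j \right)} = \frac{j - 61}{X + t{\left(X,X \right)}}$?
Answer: $- \frac{251699}{67876} \approx -3.7082$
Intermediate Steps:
$t{\left(Z,J \right)} = - 3 J$
$M{\left(X,j \right)} = - \frac{-61 + j}{2 X}$ ($M{\left(X,j \right)} = \frac{j - 61}{X - 3 X} = \frac{-61 + j}{\left(-2\right) X} = \left(-61 + j\right) \left(- \frac{1}{2 X}\right) = - \frac{-61 + j}{2 X}$)
$y = \frac{138}{71}$ ($y = \frac{61 - -31}{2 \cdot \frac{71}{3}} = \frac{61 + 31}{2 \cdot 71 \cdot \frac{1}{3}} = \frac{1}{2} \frac{1}{\frac{71}{3}} \cdot 92 = \frac{1}{2} \cdot \frac{3}{71} \cdot 92 = \frac{138}{71} \approx 1.9437$)
$\frac{y - 3547}{4827 - 3871} = \frac{\frac{138}{71} - 3547}{4827 - 3871} = - \frac{251699}{71 \cdot 956} = \left(- \frac{251699}{71}\right) \frac{1}{956} = - \frac{251699}{67876}$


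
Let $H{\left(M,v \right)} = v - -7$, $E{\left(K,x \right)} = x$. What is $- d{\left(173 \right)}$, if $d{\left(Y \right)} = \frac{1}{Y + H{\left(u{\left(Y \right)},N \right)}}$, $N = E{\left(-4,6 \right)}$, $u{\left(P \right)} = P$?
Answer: $- \frac{1}{186} \approx -0.0053763$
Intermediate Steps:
$N = 6$
$H{\left(M,v \right)} = 7 + v$ ($H{\left(M,v \right)} = v + 7 = 7 + v$)
$d{\left(Y \right)} = \frac{1}{13 + Y}$ ($d{\left(Y \right)} = \frac{1}{Y + \left(7 + 6\right)} = \frac{1}{Y + 13} = \frac{1}{13 + Y}$)
$- d{\left(173 \right)} = - \frac{1}{13 + 173} = - \frac{1}{186}$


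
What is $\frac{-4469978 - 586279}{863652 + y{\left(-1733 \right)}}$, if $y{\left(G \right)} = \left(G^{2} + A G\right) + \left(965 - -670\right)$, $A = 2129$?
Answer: $- \frac{1685419}{59673} \approx -28.244$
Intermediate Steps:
$y{\left(G \right)} = 1635 + G^{2} + 2129 G$ ($y{\left(G \right)} = \left(G^{2} + 2129 G\right) + \left(965 - -670\right) = \left(G^{2} + 2129 G\right) + \left(965 + 670\right) = \left(G^{2} + 2129 G\right) + 1635 = 1635 + G^{2} + 2129 G$)
$\frac{-4469978 - 586279}{863652 + y{\left(-1733 \right)}} = \frac{-4469978 - 586279}{863652 + \left(1635 + \left(-1733\right)^{2} + 2129 \left(-1733\right)\right)} = - \frac{5056257}{863652 + \left(1635 + 3003289 - 3689557\right)} = - \frac{5056257}{863652 - 684633} = - \frac{5056257}{179019} = \left(-5056257\right) \frac{1}{179019} = - \frac{1685419}{59673}$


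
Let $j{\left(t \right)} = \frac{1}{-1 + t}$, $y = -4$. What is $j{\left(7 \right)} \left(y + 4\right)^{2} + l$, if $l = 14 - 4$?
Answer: $10$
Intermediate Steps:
$l = 10$
$j{\left(7 \right)} \left(y + 4\right)^{2} + l = \frac{\left(-4 + 4\right)^{2}}{-1 + 7} + 10 = \frac{0^{2}}{6} + 10 = \frac{1}{6} \cdot 0 + 10 = 0 + 10 = 10$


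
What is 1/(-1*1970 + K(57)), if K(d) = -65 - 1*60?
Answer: -1/2095 ≈ -0.00047733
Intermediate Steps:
K(d) = -125 (K(d) = -65 - 60 = -125)
1/(-1*1970 + K(57)) = 1/(-1*1970 - 125) = 1/(-1970 - 125) = 1/(-2095) = -1/2095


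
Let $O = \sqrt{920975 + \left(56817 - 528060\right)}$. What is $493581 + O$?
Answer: $493581 + 2 \sqrt{112433} \approx 4.9425 \cdot 10^{5}$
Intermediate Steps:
$O = 2 \sqrt{112433}$ ($O = \sqrt{920975 - 471243} = \sqrt{449732} = 2 \sqrt{112433} \approx 670.62$)
$493581 + O = 493581 + 2 \sqrt{112433}$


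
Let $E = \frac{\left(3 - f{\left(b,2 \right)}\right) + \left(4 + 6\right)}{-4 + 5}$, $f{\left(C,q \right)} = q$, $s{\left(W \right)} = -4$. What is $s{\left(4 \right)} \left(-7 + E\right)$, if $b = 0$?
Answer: $-16$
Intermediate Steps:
$E = 11$ ($E = \frac{\left(3 - 2\right) + \left(4 + 6\right)}{-4 + 5} = \frac{\left(3 - 2\right) + 10}{1} = \left(1 + 10\right) 1 = 11 \cdot 1 = 11$)
$s{\left(4 \right)} \left(-7 + E\right) = - 4 \left(-7 + 11\right) = \left(-4\right) 4 = -16$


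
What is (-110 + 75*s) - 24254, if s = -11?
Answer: -25189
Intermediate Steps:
(-110 + 75*s) - 24254 = (-110 + 75*(-11)) - 24254 = (-110 - 825) - 24254 = -935 - 24254 = -25189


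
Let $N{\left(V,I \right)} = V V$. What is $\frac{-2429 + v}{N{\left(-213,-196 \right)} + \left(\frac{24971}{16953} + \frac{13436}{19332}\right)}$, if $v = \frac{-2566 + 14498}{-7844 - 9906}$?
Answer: $- \frac{588922508476503}{10997410174700875} \approx -0.053551$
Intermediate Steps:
$v = - \frac{5966}{8875}$ ($v = \frac{11932}{-17750} = 11932 \left(- \frac{1}{17750}\right) = - \frac{5966}{8875} \approx -0.67222$)
$N{\left(V,I \right)} = V^{2}$
$\frac{-2429 + v}{N{\left(-213,-196 \right)} + \left(\frac{24971}{16953} + \frac{13436}{19332}\right)} = \frac{-2429 - \frac{5966}{8875}}{\left(-213\right)^{2} + \left(\frac{24971}{16953} + \frac{13436}{19332}\right)} = - \frac{21563341}{8875 \left(45369 + \left(24971 \cdot \frac{1}{16953} + 13436 \cdot \frac{1}{19332}\right)\right)} = - \frac{21563341}{8875 \left(45369 + \left(\frac{24971}{16953} + \frac{3359}{4833}\right)\right)} = - \frac{21563341}{8875 \left(45369 + \frac{59209990}{27311283}\right)} = - \frac{21563341}{8875 \cdot \frac{1239144808417}{27311283}} = \left(- \frac{21563341}{8875}\right) \frac{27311283}{1239144808417} = - \frac{588922508476503}{10997410174700875}$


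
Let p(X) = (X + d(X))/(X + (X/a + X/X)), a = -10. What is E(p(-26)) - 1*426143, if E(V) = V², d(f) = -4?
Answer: -1336378823/3136 ≈ -4.2614e+5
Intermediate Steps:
p(X) = (-4 + X)/(1 + 9*X/10) (p(X) = (X - 4)/(X + (X/(-10) + X/X)) = (-4 + X)/(X + (X*(-⅒) + 1)) = (-4 + X)/(X + (-X/10 + 1)) = (-4 + X)/(X + (1 - X/10)) = (-4 + X)/(1 + 9*X/10))
E(p(-26)) - 1*426143 = (10*(-4 - 26)/(10 + 9*(-26)))² - 1*426143 = (10*(-30)/(10 - 234))² - 426143 = (10*(-30)/(-224))² - 426143 = (10*(-1/224)*(-30))² - 426143 = (75/56)² - 426143 = 5625/3136 - 426143 = -1336378823/3136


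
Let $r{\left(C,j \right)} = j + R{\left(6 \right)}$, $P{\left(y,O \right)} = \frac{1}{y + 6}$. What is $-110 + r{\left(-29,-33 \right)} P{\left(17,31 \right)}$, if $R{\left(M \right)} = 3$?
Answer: $- \frac{2560}{23} \approx -111.3$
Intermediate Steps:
$P{\left(y,O \right)} = \frac{1}{6 + y}$
$r{\left(C,j \right)} = 3 + j$ ($r{\left(C,j \right)} = j + 3 = 3 + j$)
$-110 + r{\left(-29,-33 \right)} P{\left(17,31 \right)} = -110 + \frac{3 - 33}{6 + 17} = -110 - \frac{30}{23} = - \frac{2560}{23}$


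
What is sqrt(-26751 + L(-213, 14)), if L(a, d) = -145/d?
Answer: I*sqrt(5245226)/14 ≈ 163.59*I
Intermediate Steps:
sqrt(-26751 + L(-213, 14)) = sqrt(-26751 - 145/14) = sqrt(-374659/14) = I*sqrt(5245226)/14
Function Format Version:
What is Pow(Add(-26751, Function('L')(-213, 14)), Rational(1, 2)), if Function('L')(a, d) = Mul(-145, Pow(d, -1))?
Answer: Mul(Rational(1, 14), I, Pow(5245226, Rational(1, 2))) ≈ Mul(163.59, I)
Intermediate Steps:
Pow(Add(-26751, Function('L')(-213, 14)), Rational(1, 2)) = Pow(Add(-26751, Mul(-145, Pow(14, -1))), Rational(1, 2)) = Pow(Add(-26751, Mul(-145, Rational(1, 14))), Rational(1, 2)) = Pow(Add(-26751, Rational(-145, 14)), Rational(1, 2)) = Pow(Rational(-374659, 14), Rational(1, 2)) = Mul(Rational(1, 14), I, Pow(5245226, Rational(1, 2)))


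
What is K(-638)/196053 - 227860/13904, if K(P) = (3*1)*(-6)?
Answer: -30766451/1877356 ≈ -16.388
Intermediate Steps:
K(P) = -18 (K(P) = 3*(-6) = -18)
K(-638)/196053 - 227860/13904 = -18/196053 - 227860/13904 = -18*1/196053 - 227860*1/13904 = -6/65351 - 56965/3476 = -30766451/1877356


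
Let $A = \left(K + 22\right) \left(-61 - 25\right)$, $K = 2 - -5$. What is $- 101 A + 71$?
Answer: $251965$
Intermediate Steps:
$K = 7$ ($K = 2 + 5 = 7$)
$A = -2494$ ($A = \left(7 + 22\right) \left(-61 - 25\right) = 29 \left(-86\right) = -2494$)
$- 101 A + 71 = \left(-101\right) \left(-2494\right) + 71 = 251894 + 71 = 251965$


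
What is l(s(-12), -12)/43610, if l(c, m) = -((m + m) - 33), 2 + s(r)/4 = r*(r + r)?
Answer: 57/43610 ≈ 0.0013070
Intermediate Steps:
s(r) = -8 + 8*r² (s(r) = -8 + 4*(r*(r + r)) = -8 + 4*(r*(2*r)) = -8 + 4*(2*r²) = -8 + 8*r²)
l(c, m) = 33 - 2*m (l(c, m) = -(2*m - 33) = -(-33 + 2*m) = 33 - 2*m)
l(s(-12), -12)/43610 = (33 - 2*(-12))/43610 = (33 + 24)*(1/43610) = 57*(1/43610) = 57/43610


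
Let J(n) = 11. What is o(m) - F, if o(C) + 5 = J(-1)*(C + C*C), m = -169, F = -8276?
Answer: 320583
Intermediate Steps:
o(C) = -5 + 11*C + 11*C² (o(C) = -5 + 11*(C + C*C) = -5 + 11*(C + C²) = -5 + (11*C + 11*C²) = -5 + 11*C + 11*C²)
o(m) - F = (-5 + 11*(-169) + 11*(-169)²) - 1*(-8276) = (-5 - 1859 + 11*28561) + 8276 = (-5 - 1859 + 314171) + 8276 = 312307 + 8276 = 320583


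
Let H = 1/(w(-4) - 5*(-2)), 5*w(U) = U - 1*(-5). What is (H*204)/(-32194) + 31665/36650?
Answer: 101869001/117991010 ≈ 0.86336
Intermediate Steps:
w(U) = 1 + U/5 (w(U) = (U - 1*(-5))/5 = (U + 5)/5 = (5 + U)/5 = 1 + U/5)
H = 5/51 (H = 1/((1 + (1/5)*(-4)) - 5*(-2)) = 1/((1 - 4/5) + 10) = 1/(1/5 + 10) = 1/(51/5) = 5/51 ≈ 0.098039)
(H*204)/(-32194) + 31665/36650 = ((5/51)*204)/(-32194) + 31665/36650 = 20*(-1/32194) + 31665*(1/36650) = -10/16097 + 6333/7330 = 101869001/117991010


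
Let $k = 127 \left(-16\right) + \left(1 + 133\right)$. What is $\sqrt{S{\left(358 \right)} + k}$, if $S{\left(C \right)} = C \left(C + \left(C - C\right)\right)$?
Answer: $\sqrt{126266} \approx 355.34$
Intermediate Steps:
$k = -1898$ ($k = -2032 + 134 = -1898$)
$S{\left(C \right)} = C^{2}$ ($S{\left(C \right)} = C \left(C + 0\right) = C C = C^{2}$)
$\sqrt{S{\left(358 \right)} + k} = \sqrt{358^{2} - 1898} = \sqrt{128164 - 1898} = \sqrt{126266}$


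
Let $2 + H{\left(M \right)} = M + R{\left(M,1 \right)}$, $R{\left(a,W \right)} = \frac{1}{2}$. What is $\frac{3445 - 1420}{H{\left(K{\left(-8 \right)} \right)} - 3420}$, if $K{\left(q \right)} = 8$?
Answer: $- \frac{4050}{6827} \approx -0.59323$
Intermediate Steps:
$R{\left(a,W \right)} = \frac{1}{2}$
$H{\left(M \right)} = - \frac{3}{2} + M$ ($H{\left(M \right)} = -2 + \left(M + \frac{1}{2}\right) = -2 + \left(\frac{1}{2} + M\right) = - \frac{3}{2} + M$)
$\frac{3445 - 1420}{H{\left(K{\left(-8 \right)} \right)} - 3420} = \frac{3445 - 1420}{\left(- \frac{3}{2} + 8\right) - 3420} = \frac{2025}{\frac{13}{2} - 3420} = \frac{2025}{- \frac{6827}{2}} = 2025 \left(- \frac{2}{6827}\right) = - \frac{4050}{6827}$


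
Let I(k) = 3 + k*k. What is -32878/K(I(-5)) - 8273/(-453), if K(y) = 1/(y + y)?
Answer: -834040831/453 ≈ -1.8412e+6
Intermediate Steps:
I(k) = 3 + k**2
K(y) = 1/(2*y)
-32878/K(I(-5)) - 8273/(-453) = -32878/(1/(2*(3 + (-5)**2))) - 8273/(-453) = -32878/(1/(2*(3 + 25))) - 8273*(-1/453) = -32878/((1/2)/28) + 8273/453 = -32878/((1/2)*(1/28)) + 8273/453 = -32878/1/56 + 8273/453 = -32878*56 + 8273/453 = -1841168 + 8273/453 = -834040831/453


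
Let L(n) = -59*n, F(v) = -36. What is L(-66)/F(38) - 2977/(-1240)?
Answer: -393449/3720 ≈ -105.77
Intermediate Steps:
L(-66)/F(38) - 2977/(-1240) = -59*(-66)/(-36) - 2977/(-1240) = 3894*(-1/36) - 2977*(-1/1240) = -649/6 + 2977/1240 = -393449/3720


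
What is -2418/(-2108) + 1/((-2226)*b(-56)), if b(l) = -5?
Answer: 108526/94605 ≈ 1.1471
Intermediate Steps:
-2418/(-2108) + 1/((-2226)*b(-56)) = -2418/(-2108) + 1/(-2226*(-5)) = -2418*(-1/2108) - 1/2226*(-⅕) = 39/34 + 1/11130 = 108526/94605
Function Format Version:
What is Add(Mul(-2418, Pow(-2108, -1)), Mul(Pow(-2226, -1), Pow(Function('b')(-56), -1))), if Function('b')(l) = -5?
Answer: Rational(108526, 94605) ≈ 1.1471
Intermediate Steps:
Add(Mul(-2418, Pow(-2108, -1)), Mul(Pow(-2226, -1), Pow(Function('b')(-56), -1))) = Add(Mul(-2418, Pow(-2108, -1)), Mul(Pow(-2226, -1), Pow(-5, -1))) = Add(Mul(-2418, Rational(-1, 2108)), Mul(Rational(-1, 2226), Rational(-1, 5))) = Add(Rational(39, 34), Rational(1, 11130)) = Rational(108526, 94605)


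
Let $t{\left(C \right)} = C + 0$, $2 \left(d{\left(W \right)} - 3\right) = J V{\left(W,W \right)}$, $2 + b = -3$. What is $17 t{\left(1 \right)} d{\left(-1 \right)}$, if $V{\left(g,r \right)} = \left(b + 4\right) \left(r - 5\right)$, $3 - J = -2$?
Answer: $306$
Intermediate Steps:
$b = -5$ ($b = -2 - 3 = -5$)
$J = 5$ ($J = 3 - -2 = 3 + 2 = 5$)
$V{\left(g,r \right)} = 5 - r$ ($V{\left(g,r \right)} = \left(-5 + 4\right) \left(r - 5\right) = - (-5 + r) = 5 - r$)
$d{\left(W \right)} = \frac{31}{2} - \frac{5 W}{2}$ ($d{\left(W \right)} = 3 + \frac{5 \left(5 - W\right)}{2} = 3 + \frac{25 - 5 W}{2} = 3 - \left(- \frac{25}{2} + \frac{5 W}{2}\right) = \frac{31}{2} - \frac{5 W}{2}$)
$t{\left(C \right)} = C$
$17 t{\left(1 \right)} d{\left(-1 \right)} = 17 \cdot 1 \left(\frac{31}{2} - - \frac{5}{2}\right) = 17 \left(\frac{31}{2} + \frac{5}{2}\right) = 17 \cdot 18 = 306$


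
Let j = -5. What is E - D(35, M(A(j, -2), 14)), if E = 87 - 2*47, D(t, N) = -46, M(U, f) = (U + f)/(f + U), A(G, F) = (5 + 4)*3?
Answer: 39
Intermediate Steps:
A(G, F) = 27 (A(G, F) = 9*3 = 27)
M(U, f) = 1 (M(U, f) = (U + f)/(U + f) = 1)
E = -7 (E = 87 - 94 = -7)
E - D(35, M(A(j, -2), 14)) = -7 - 1*(-46) = -7 + 46 = 39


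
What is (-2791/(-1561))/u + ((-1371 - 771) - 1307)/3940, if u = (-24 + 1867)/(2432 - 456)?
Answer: 621402927/596582980 ≈ 1.0416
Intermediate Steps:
u = 97/104 (u = 1843/1976 = 1843*(1/1976) = 97/104 ≈ 0.93269)
(-2791/(-1561))/u + ((-1371 - 771) - 1307)/3940 = (-2791/(-1561))/(97/104) + ((-1371 - 771) - 1307)/3940 = -2791*(-1/1561)*(104/97) + (-2142 - 1307)*(1/3940) = (2791/1561)*(104/97) - 3449*1/3940 = 290264/151417 - 3449/3940 = 621402927/596582980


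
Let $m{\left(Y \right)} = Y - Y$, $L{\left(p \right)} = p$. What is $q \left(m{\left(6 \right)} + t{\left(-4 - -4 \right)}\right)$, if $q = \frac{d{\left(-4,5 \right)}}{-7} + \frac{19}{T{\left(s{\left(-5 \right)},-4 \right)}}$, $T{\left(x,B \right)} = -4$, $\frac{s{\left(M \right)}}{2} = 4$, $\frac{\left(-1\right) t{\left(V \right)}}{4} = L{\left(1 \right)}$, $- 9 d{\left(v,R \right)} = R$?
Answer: $\frac{1177}{63} \approx 18.683$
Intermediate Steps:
$d{\left(v,R \right)} = - \frac{R}{9}$
$t{\left(V \right)} = -4$ ($t{\left(V \right)} = \left(-4\right) 1 = -4$)
$s{\left(M \right)} = 8$ ($s{\left(M \right)} = 2 \cdot 4 = 8$)
$m{\left(Y \right)} = 0$
$q = - \frac{1177}{252}$ ($q = \frac{\left(- \frac{1}{9}\right) 5}{-7} + \frac{19}{-4} = \left(- \frac{5}{9}\right) \left(- \frac{1}{7}\right) + 19 \left(- \frac{1}{4}\right) = \frac{5}{63} - \frac{19}{4} = - \frac{1177}{252} \approx -4.6706$)
$q \left(m{\left(6 \right)} + t{\left(-4 - -4 \right)}\right) = - \frac{1177 \left(0 - 4\right)}{252} = \left(- \frac{1177}{252}\right) \left(-4\right) = \frac{1177}{63}$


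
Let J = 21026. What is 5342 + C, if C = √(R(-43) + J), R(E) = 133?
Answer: 5342 + 3*√2351 ≈ 5487.5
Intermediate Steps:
C = 3*√2351 (C = √(133 + 21026) = √21159 = 3*√2351 ≈ 145.46)
5342 + C = 5342 + 3*√2351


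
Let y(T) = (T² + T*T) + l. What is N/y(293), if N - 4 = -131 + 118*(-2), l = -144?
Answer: -363/171554 ≈ -0.0021159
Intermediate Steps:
N = -363 (N = 4 + (-131 + 118*(-2)) = 4 + (-131 - 236) = 4 - 367 = -363)
y(T) = -144 + 2*T² (y(T) = (T² + T*T) - 144 = (T² + T²) - 144 = 2*T² - 144 = -144 + 2*T²)
N/y(293) = -363/(-144 + 2*293²) = -363/(-144 + 2*85849) = -363/(-144 + 171698) = -363/171554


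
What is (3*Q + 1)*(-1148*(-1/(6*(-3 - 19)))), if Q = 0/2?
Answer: -287/33 ≈ -8.6970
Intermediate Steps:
Q = 0 (Q = 0*(1/2) = 0)
(3*Q + 1)*(-1148*(-1/(6*(-3 - 19)))) = (3*0 + 1)*(-1148*(-1/(6*(-3 - 19)))) = (0 + 1)*(-1148/((-6*(-22)))) = 1*(-1148/132) = 1*(-1148*1/132) = 1*(-287/33) = -287/33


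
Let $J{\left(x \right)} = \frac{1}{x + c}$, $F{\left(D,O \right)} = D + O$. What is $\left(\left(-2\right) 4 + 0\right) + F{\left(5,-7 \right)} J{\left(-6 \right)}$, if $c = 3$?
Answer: $- \frac{22}{3} \approx -7.3333$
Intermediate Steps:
$J{\left(x \right)} = \frac{1}{3 + x}$ ($J{\left(x \right)} = \frac{1}{x + 3} = \frac{1}{3 + x}$)
$\left(\left(-2\right) 4 + 0\right) + F{\left(5,-7 \right)} J{\left(-6 \right)} = \left(\left(-2\right) 4 + 0\right) + \frac{5 - 7}{3 - 6} = \left(-8 + 0\right) - \frac{2}{-3} = -8 - - \frac{2}{3} = -8 + \frac{2}{3} = - \frac{22}{3}$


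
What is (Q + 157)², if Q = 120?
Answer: 76729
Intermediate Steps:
(Q + 157)² = (120 + 157)² = 277² = 76729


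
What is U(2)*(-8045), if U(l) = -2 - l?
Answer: 32180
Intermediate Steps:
U(2)*(-8045) = (-2 - 1*2)*(-8045) = (-2 - 2)*(-8045) = -4*(-8045) = 32180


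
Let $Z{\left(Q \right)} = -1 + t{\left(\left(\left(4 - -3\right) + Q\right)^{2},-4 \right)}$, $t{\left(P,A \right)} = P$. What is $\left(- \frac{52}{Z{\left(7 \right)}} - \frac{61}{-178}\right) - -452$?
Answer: $\frac{1207043}{2670} \approx 452.08$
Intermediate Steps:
$Z{\left(Q \right)} = -1 + \left(7 + Q\right)^{2}$ ($Z{\left(Q \right)} = -1 + \left(\left(4 - -3\right) + Q\right)^{2} = -1 + \left(\left(4 + 3\right) + Q\right)^{2} = -1 + \left(7 + Q\right)^{2}$)
$\left(- \frac{52}{Z{\left(7 \right)}} - \frac{61}{-178}\right) - -452 = \left(- \frac{52}{-1 + \left(7 + 7\right)^{2}} - \frac{61}{-178}\right) - -452 = \left(- \frac{52}{-1 + 14^{2}} - - \frac{61}{178}\right) + 452 = \left(- \frac{52}{-1 + 196} + \frac{61}{178}\right) + 452 = \left(- \frac{52}{195} + \frac{61}{178}\right) + 452 = \left(\left(-52\right) \frac{1}{195} + \frac{61}{178}\right) + 452 = \left(- \frac{4}{15} + \frac{61}{178}\right) + 452 = \frac{203}{2670} + 452 = \frac{1207043}{2670}$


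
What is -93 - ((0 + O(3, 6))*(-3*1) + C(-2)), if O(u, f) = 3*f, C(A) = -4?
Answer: -35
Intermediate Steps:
-93 - ((0 + O(3, 6))*(-3*1) + C(-2)) = -93 - ((0 + 3*6)*(-3*1) - 4) = -93 - ((0 + 18)*(-3) - 4) = -93 - (18*(-3) - 4) = -93 - (-54 - 4) = -93 - 1*(-58) = -93 + 58 = -35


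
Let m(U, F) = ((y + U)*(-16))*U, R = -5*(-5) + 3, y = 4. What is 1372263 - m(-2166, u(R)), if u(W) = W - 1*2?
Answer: 76298535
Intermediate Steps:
R = 28 (R = 25 + 3 = 28)
u(W) = -2 + W (u(W) = W - 2 = -2 + W)
m(U, F) = U*(-64 - 16*U) (m(U, F) = ((4 + U)*(-16))*U = (-64 - 16*U)*U = U*(-64 - 16*U))
1372263 - m(-2166, u(R)) = 1372263 - (-16)*(-2166)*(4 - 2166) = 1372263 - (-16)*(-2166)*(-2162) = 1372263 - 1*(-74926272) = 1372263 + 74926272 = 76298535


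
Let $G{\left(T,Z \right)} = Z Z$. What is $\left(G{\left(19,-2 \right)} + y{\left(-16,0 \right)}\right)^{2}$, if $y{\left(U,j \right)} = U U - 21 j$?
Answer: $67600$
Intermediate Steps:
$y{\left(U,j \right)} = U^{2} - 21 j$
$G{\left(T,Z \right)} = Z^{2}$
$\left(G{\left(19,-2 \right)} + y{\left(-16,0 \right)}\right)^{2} = \left(\left(-2\right)^{2} + \left(\left(-16\right)^{2} - 0\right)\right)^{2} = \left(4 + \left(256 + 0\right)\right)^{2} = \left(4 + 256\right)^{2} = 260^{2} = 67600$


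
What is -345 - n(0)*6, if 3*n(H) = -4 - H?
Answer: -337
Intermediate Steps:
n(H) = -4/3 - H/3 (n(H) = (-4 - H)/3 = -4/3 - H/3)
-345 - n(0)*6 = -345 - (-4/3 - ⅓*0)*6 = -345 - (-4/3 + 0)*6 = -345 - (-4)*6/3 = -345 - 1*(-8) = -345 + 8 = -337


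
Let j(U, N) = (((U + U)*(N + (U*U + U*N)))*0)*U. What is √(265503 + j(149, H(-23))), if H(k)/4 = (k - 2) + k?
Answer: √265503 ≈ 515.27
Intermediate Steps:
H(k) = -8 + 8*k (H(k) = 4*((k - 2) + k) = 4*((-2 + k) + k) = 4*(-2 + 2*k) = -8 + 8*k)
j(U, N) = 0 (j(U, N) = (((2*U)*(N + (U² + N*U)))*0)*U = (((2*U)*(N + U² + N*U))*0)*U = ((2*U*(N + U² + N*U))*0)*U = 0*U = 0)
√(265503 + j(149, H(-23))) = √(265503 + 0) = √265503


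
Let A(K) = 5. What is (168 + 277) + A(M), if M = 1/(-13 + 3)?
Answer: 450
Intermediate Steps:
M = -⅒ (M = 1/(-10) = -⅒ ≈ -0.10000)
(168 + 277) + A(M) = (168 + 277) + 5 = 445 + 5 = 450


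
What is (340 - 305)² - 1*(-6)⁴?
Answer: -71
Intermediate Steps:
(340 - 305)² - 1*(-6)⁴ = 35² - 1*1296 = 1225 - 1296 = -71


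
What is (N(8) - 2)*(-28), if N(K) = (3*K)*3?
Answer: -1960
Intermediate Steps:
N(K) = 9*K
(N(8) - 2)*(-28) = (9*8 - 2)*(-28) = (72 - 2)*(-28) = 70*(-28) = -1960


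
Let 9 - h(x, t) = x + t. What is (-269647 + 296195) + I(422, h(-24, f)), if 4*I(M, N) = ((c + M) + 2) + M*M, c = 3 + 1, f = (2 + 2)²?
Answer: 71176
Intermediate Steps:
f = 16 (f = 4² = 16)
c = 4
h(x, t) = 9 - t - x (h(x, t) = 9 - (x + t) = 9 - (t + x) = 9 + (-t - x) = 9 - t - x)
I(M, N) = 3/2 + M/4 + M²/4 (I(M, N) = (((4 + M) + 2) + M*M)/4 = ((6 + M) + M²)/4 = (6 + M + M²)/4 = 3/2 + M/4 + M²/4)
(-269647 + 296195) + I(422, h(-24, f)) = (-269647 + 296195) + (3/2 + (¼)*422 + (¼)*422²) = 26548 + (3/2 + 211/2 + (¼)*178084) = 26548 + (3/2 + 211/2 + 44521) = 26548 + 44628 = 71176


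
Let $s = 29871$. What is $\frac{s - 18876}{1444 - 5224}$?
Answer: $- \frac{733}{252} \approx -2.9087$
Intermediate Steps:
$\frac{s - 18876}{1444 - 5224} = \frac{29871 - 18876}{1444 - 5224} = \frac{10995}{-3780} = 10995 \left(- \frac{1}{3780}\right) = - \frac{733}{252}$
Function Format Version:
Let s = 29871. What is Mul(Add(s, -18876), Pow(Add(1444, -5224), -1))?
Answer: Rational(-733, 252) ≈ -2.9087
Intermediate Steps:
Mul(Add(s, -18876), Pow(Add(1444, -5224), -1)) = Mul(Add(29871, -18876), Pow(Add(1444, -5224), -1)) = Mul(10995, Pow(-3780, -1)) = Mul(10995, Rational(-1, 3780)) = Rational(-733, 252)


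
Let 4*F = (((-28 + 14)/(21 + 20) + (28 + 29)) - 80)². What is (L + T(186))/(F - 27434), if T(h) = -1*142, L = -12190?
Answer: 82920368/183550367 ≈ 0.45176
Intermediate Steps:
T(h) = -142
F = 915849/6724 (F = (((-28 + 14)/(21 + 20) + (28 + 29)) - 80)²/4 = ((-14/41 + 57) - 80)²/4 = (2323/41 - 80)²/4 = (-957/41)²/4 = (¼)*(915849/1681) = 915849/6724 ≈ 136.21)
(L + T(186))/(F - 27434) = (-12190 - 142)/(915849/6724 - 27434) = -12332/(-183550367/6724) = -12332*(-6724/183550367) = 82920368/183550367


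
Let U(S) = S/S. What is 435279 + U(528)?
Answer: 435280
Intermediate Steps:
U(S) = 1
435279 + U(528) = 435279 + 1 = 435280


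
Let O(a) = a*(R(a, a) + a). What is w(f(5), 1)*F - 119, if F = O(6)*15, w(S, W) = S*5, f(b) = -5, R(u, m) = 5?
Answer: -24869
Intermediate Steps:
O(a) = a*(5 + a)
w(S, W) = 5*S
F = 990 (F = (6*(5 + 6))*15 = (6*11)*15 = 66*15 = 990)
w(f(5), 1)*F - 119 = (5*(-5))*990 - 119 = -25*990 - 119 = -24750 - 119 = -24869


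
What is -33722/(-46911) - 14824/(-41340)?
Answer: 58041004/53869465 ≈ 1.0774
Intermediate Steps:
-33722/(-46911) - 14824/(-41340) = -33722*(-1/46911) - 14824*(-1/41340) = 33722/46911 + 3706/10335 = 58041004/53869465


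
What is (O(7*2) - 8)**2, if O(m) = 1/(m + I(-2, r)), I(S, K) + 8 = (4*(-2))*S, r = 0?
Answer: 30625/484 ≈ 63.275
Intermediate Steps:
I(S, K) = -8 - 8*S (I(S, K) = -8 + (4*(-2))*S = -8 - 8*S)
O(m) = 1/(8 + m) (O(m) = 1/(m + (-8 - 8*(-2))) = 1/(m + (-8 + 16)) = 1/(m + 8) = 1/(8 + m))
(O(7*2) - 8)**2 = (1/(8 + 7*2) - 8)**2 = (1/(8 + 14) - 8)**2 = (1/22 - 8)**2 = (-175/22)**2 = 30625/484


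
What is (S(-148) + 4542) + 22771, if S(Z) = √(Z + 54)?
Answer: 27313 + I*√94 ≈ 27313.0 + 9.6954*I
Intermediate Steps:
S(Z) = √(54 + Z)
(S(-148) + 4542) + 22771 = (√(54 - 148) + 4542) + 22771 = (√(-94) + 4542) + 22771 = (I*√94 + 4542) + 22771 = (4542 + I*√94) + 22771 = 27313 + I*√94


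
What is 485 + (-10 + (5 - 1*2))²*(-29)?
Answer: -936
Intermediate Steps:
485 + (-10 + (5 - 1*2))²*(-29) = 485 + (-10 + (5 - 2))²*(-29) = 485 + (-10 + 3)²*(-29) = 485 + (-7)²*(-29) = 485 + 49*(-29) = 485 - 1421 = -936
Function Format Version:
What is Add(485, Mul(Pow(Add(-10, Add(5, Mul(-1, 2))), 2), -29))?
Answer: -936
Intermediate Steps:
Add(485, Mul(Pow(Add(-10, Add(5, Mul(-1, 2))), 2), -29)) = Add(485, Mul(Pow(Add(-10, Add(5, -2)), 2), -29)) = Add(485, Mul(Pow(Add(-10, 3), 2), -29)) = Add(485, Mul(Pow(-7, 2), -29)) = Add(485, Mul(49, -29)) = Add(485, -1421) = -936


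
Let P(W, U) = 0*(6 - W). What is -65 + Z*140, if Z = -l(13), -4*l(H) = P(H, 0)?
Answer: -65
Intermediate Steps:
P(W, U) = 0
l(H) = 0 (l(H) = -¼*0 = 0)
Z = 0 (Z = -1*0 = 0)
-65 + Z*140 = -65 + 0*140 = -65 + 0 = -65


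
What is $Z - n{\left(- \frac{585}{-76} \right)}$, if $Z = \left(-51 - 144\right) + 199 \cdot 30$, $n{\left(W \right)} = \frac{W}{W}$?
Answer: $5774$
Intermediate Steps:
$n{\left(W \right)} = 1$
$Z = 5775$ ($Z = -195 + 5970 = 5775$)
$Z - n{\left(- \frac{585}{-76} \right)} = 5775 - 1 = 5774$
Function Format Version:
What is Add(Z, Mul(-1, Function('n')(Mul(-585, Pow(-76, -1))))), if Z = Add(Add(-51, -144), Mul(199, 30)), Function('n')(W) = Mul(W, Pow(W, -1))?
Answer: 5774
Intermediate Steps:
Function('n')(W) = 1
Z = 5775 (Z = Add(-195, 5970) = 5775)
Add(Z, Mul(-1, Function('n')(Mul(-585, Pow(-76, -1))))) = Add(5775, Mul(-1, 1)) = Add(5775, -1) = 5774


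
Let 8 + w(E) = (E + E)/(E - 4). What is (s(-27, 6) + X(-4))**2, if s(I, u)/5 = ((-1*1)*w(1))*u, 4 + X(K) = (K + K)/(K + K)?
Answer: 66049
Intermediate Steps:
w(E) = -8 + 2*E/(-4 + E) (w(E) = -8 + (E + E)/(E - 4) = -8 + (2*E)/(-4 + E) = -8 + 2*E/(-4 + E))
X(K) = -3 (X(K) = -4 + (K + K)/(K + K) = -4 + (2*K)/((2*K)) = -4 + (2*K)*(1/(2*K)) = -4 + 1 = -3)
s(I, u) = 130*u/3 (s(I, u) = 5*(((-1*1)*(2*(16 - 3*1)/(-4 + 1)))*u) = 5*((-2*(16 - 3)/(-3))*u) = 5*((-2*(-1)*13/3)*u) = 5*((-1*(-26/3))*u) = 5*(26*u/3) = 130*u/3)
(s(-27, 6) + X(-4))**2 = ((130/3)*6 - 3)**2 = (260 - 3)**2 = 257**2 = 66049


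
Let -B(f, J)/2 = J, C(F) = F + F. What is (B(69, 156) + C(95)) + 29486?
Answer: 29364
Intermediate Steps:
C(F) = 2*F
B(f, J) = -2*J
(B(69, 156) + C(95)) + 29486 = (-2*156 + 2*95) + 29486 = (-312 + 190) + 29486 = -122 + 29486 = 29364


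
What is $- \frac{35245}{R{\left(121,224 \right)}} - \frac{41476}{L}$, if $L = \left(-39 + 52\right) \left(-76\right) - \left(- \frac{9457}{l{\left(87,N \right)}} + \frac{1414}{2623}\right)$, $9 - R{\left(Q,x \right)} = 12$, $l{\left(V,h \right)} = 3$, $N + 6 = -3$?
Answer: $\frac{599133860833}{51080691} \approx 11729.0$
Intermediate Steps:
$N = -9$ ($N = -6 - 3 = -9$)
$R{\left(Q,x \right)} = -3$ ($R{\left(Q,x \right)} = 9 - 12 = -3$)
$L = \frac{17026897}{7869}$ ($L = \left(-39 + 52\right) \left(-76\right) - \left(- \frac{9457}{3} + \frac{1414}{2623}\right) = 13 \left(-76\right) - \left(\left(-9457\right) \frac{1}{3} + 1414 \cdot \frac{1}{2623}\right) = -988 - \left(- \frac{9457}{3} + \frac{1414}{2623}\right) = -988 - - \frac{24801469}{7869} = -988 + \frac{24801469}{7869} = \frac{17026897}{7869} \approx 2163.8$)
$- \frac{35245}{R{\left(121,224 \right)}} - \frac{41476}{L} = - \frac{35245}{-3} - \frac{41476}{\frac{17026897}{7869}} = \left(-35245\right) \left(- \frac{1}{3}\right) - \frac{326374644}{17026897} = \frac{35245}{3} - \frac{326374644}{17026897} = \frac{599133860833}{51080691}$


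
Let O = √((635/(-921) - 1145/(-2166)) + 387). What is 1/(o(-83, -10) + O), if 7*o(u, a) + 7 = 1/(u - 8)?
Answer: 24567686052/9464240540033 + 7709611*√473823810438/104106645940363 ≈ 0.053571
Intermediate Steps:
o(u, a) = -1 + 1/(7*(-8 + u)) (o(u, a) = -1 + 1/(7*(u - 8)) = -1 + 1/(7*(-8 + u)))
O = √473823810438/34998 (O = √((635*(-1/921) - 1145*(-1/2166)) + 387) = √((-635/921 + 1145/2166) + 387) = √(-106955/664962 + 387) = √(257233339/664962) = √473823810438/34998 ≈ 19.668)
1/(o(-83, -10) + O) = 1/((57/7 - 1*(-83))/(-8 - 83) + √473823810438/34998) = 1/((57/7 + 83)/(-91) + √473823810438/34998) = 1/(-1/91*638/7 + √473823810438/34998) = 1/(-638/637 + √473823810438/34998)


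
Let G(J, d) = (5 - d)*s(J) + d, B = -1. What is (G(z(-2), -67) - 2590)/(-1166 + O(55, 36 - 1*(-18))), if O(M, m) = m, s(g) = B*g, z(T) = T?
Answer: 2513/1112 ≈ 2.2599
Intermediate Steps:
s(g) = -g
G(J, d) = d - J*(5 - d) (G(J, d) = (5 - d)*(-J) + d = -J*(5 - d) + d = d - J*(5 - d))
(G(z(-2), -67) - 2590)/(-1166 + O(55, 36 - 1*(-18))) = ((-67 - 5*(-2) - 2*(-67)) - 2590)/(-1166 + (36 - 1*(-18))) = ((-67 + 10 + 134) - 2590)/(-1166 + (36 + 18)) = (77 - 2590)/(-1166 + 54) = -2513/(-1112) = -2513*(-1/1112) = 2513/1112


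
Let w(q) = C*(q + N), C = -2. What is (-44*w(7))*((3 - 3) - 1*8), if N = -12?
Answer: 3520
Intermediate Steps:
w(q) = 24 - 2*q (w(q) = -2*(q - 12) = -2*(-12 + q) = 24 - 2*q)
(-44*w(7))*((3 - 3) - 1*8) = (-44*(24 - 2*7))*((3 - 3) - 1*8) = (-44*(24 - 14))*(0 - 8) = -44*10*(-8) = -440*(-8) = 3520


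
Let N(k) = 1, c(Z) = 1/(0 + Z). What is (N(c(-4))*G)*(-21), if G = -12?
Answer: 252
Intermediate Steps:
c(Z) = 1/Z
(N(c(-4))*G)*(-21) = (1*(-12))*(-21) = -12*(-21) = 252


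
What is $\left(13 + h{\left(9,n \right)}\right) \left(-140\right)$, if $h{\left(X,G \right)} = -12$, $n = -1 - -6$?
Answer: $-140$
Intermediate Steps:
$n = 5$ ($n = -1 + 6 = 5$)
$\left(13 + h{\left(9,n \right)}\right) \left(-140\right) = \left(13 - 12\right) \left(-140\right) = 1 \left(-140\right) = -140$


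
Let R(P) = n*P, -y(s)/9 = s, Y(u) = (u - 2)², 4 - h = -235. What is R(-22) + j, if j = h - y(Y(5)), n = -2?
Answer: 364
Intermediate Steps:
h = 239 (h = 4 - 1*(-235) = 4 + 235 = 239)
Y(u) = (-2 + u)²
y(s) = -9*s
R(P) = -2*P
j = 320 (j = 239 - (-9)*(-2 + 5)² = 239 - (-9)*3² = 239 - (-9)*9 = 239 - 1*(-81) = 239 + 81 = 320)
R(-22) + j = -2*(-22) + 320 = 44 + 320 = 364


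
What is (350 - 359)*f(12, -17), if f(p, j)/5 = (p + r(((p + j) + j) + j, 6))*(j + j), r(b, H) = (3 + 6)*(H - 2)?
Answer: 73440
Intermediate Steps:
r(b, H) = -18 + 9*H (r(b, H) = 9*(-2 + H) = -18 + 9*H)
f(p, j) = 10*j*(36 + p) (f(p, j) = 5*((p + (-18 + 9*6))*(j + j)) = 5*((p + (-18 + 54))*(2*j)) = 5*((p + 36)*(2*j)) = 5*((36 + p)*(2*j)) = 5*(2*j*(36 + p)) = 10*j*(36 + p))
(350 - 359)*f(12, -17) = (350 - 359)*(10*(-17)*(36 + 12)) = -90*(-17)*48 = -9*(-8160) = 73440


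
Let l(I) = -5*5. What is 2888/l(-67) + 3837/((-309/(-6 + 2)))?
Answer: -169564/2575 ≈ -65.850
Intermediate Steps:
l(I) = -25
2888/l(-67) + 3837/((-309/(-6 + 2))) = 2888/(-25) + 3837/((-309/(-6 + 2))) = 2888*(-1/25) + 3837/((-309/(-4))) = -2888/25 + 3837/((-309*(-1/4))) = -2888/25 + 3837/(309/4) = -2888/25 + 3837*(4/309) = -2888/25 + 5116/103 = -169564/2575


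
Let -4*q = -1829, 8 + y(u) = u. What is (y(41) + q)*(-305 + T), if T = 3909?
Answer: 1766861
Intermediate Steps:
y(u) = -8 + u
q = 1829/4 (q = -1/4*(-1829) = 1829/4 ≈ 457.25)
(y(41) + q)*(-305 + T) = ((-8 + 41) + 1829/4)*(-305 + 3909) = (33 + 1829/4)*3604 = (1961/4)*3604 = 1766861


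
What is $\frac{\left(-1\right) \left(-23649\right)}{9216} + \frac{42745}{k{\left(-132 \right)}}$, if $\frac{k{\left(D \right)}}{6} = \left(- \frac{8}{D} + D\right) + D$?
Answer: $- \frac{65355859}{2675712} \approx -24.426$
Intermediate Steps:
$k{\left(D \right)} = - \frac{48}{D} + 12 D$ ($k{\left(D \right)} = 6 \left(\left(- \frac{8}{D} + D\right) + D\right) = 6 \left(\left(D - \frac{8}{D}\right) + D\right) = 6 \left(- \frac{8}{D} + 2 D\right) = - \frac{48}{D} + 12 D$)
$\frac{\left(-1\right) \left(-23649\right)}{9216} + \frac{42745}{k{\left(-132 \right)}} = \frac{\left(-1\right) \left(-23649\right)}{9216} + \frac{42745}{- \frac{48}{-132} + 12 \left(-132\right)} = 23649 \cdot \frac{1}{9216} + \frac{42745}{\left(-48\right) \left(- \frac{1}{132}\right) - 1584} = \frac{7883}{3072} + \frac{42745}{\frac{4}{11} - 1584} = \frac{7883}{3072} + \frac{42745}{- \frac{17420}{11}} = \frac{7883}{3072} + 42745 \left(- \frac{11}{17420}\right) = \frac{7883}{3072} - \frac{94039}{3484} = - \frac{65355859}{2675712}$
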